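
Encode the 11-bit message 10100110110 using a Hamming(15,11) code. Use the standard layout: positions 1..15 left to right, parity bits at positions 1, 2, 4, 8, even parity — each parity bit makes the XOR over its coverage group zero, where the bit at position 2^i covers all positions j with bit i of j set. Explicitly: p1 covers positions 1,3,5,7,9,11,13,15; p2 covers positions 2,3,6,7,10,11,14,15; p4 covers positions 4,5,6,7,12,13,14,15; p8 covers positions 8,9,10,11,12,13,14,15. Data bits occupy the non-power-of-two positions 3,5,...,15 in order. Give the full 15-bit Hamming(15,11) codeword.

Place data bits at non-power-of-two positions: b3=1, b5=0, b6=1, b7=0, b9=0, b10=1, b11=1, b12=0, b13=1, b14=1, b15=0.
p1 = XOR of data positions {3,5,7,9,11,13,15} = 1⊕0⊕0⊕0⊕1⊕1⊕0 = 1
p2 = XOR of data positions {3,6,7,10,11,14,15} = 1⊕1⊕0⊕1⊕1⊕1⊕0 = 1
p4 = XOR of data positions {5,6,7,12,13,14,15} = 0⊕1⊕0⊕0⊕1⊕1⊕0 = 1
p8 = XOR of data positions {9,10,11,12,13,14,15} = 0⊕1⊕1⊕0⊕1⊕1⊕0 = 0
Codeword b1..b15 = 111101000110110

111101000110110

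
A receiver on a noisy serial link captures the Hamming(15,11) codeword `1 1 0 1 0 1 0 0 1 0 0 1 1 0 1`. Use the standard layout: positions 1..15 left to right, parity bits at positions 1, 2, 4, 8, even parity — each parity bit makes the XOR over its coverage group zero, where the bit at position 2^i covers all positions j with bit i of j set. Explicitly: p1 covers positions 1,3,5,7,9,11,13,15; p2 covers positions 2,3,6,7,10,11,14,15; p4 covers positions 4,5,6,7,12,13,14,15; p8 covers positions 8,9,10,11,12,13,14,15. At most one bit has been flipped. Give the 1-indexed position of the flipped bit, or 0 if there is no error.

6

s1: b1⊕b3⊕b5⊕b7⊕b9⊕b11⊕b13⊕b15 = 1⊕0⊕0⊕0⊕1⊕0⊕1⊕1 = 0
s2: b2⊕b3⊕b6⊕b7⊕b10⊕b11⊕b14⊕b15 = 1⊕0⊕1⊕0⊕0⊕0⊕0⊕1 = 1
s4: b4⊕b5⊕b6⊕b7⊕b12⊕b13⊕b14⊕b15 = 1⊕0⊕1⊕0⊕1⊕1⊕0⊕1 = 1
s8: b8⊕b9⊕b10⊕b11⊕b12⊕b13⊕b14⊕b15 = 0⊕1⊕0⊕0⊕1⊕1⊕0⊕1 = 0
Syndrome (s8...s1) = 0110 → position 6.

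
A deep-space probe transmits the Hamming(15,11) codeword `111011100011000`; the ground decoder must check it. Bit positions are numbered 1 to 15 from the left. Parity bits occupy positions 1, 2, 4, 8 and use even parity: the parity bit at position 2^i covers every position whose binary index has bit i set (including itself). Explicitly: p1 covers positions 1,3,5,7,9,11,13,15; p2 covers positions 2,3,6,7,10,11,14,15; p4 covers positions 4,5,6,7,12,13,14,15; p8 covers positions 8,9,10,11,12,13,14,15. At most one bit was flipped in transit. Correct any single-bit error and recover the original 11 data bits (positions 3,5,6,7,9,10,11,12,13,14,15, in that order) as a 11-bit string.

01110011000

s1: b1⊕b3⊕b5⊕b7⊕b9⊕b11⊕b13⊕b15 = 1⊕1⊕1⊕1⊕0⊕1⊕0⊕0 = 1
s2: b2⊕b3⊕b6⊕b7⊕b10⊕b11⊕b14⊕b15 = 1⊕1⊕1⊕1⊕0⊕1⊕0⊕0 = 1
s4: b4⊕b5⊕b6⊕b7⊕b12⊕b13⊕b14⊕b15 = 0⊕1⊕1⊕1⊕1⊕0⊕0⊕0 = 0
s8: b8⊕b9⊕b10⊕b11⊕b12⊕b13⊕b14⊕b15 = 0⊕0⊕0⊕1⊕1⊕0⊕0⊕0 = 0
Syndrome (s8...s1) = 0011 → position 3.
Flip bit 3: corrected codeword = 110011100011000
Data bits at positions 3,5,6,7,9,10,11,12,13,14,15: 01110011000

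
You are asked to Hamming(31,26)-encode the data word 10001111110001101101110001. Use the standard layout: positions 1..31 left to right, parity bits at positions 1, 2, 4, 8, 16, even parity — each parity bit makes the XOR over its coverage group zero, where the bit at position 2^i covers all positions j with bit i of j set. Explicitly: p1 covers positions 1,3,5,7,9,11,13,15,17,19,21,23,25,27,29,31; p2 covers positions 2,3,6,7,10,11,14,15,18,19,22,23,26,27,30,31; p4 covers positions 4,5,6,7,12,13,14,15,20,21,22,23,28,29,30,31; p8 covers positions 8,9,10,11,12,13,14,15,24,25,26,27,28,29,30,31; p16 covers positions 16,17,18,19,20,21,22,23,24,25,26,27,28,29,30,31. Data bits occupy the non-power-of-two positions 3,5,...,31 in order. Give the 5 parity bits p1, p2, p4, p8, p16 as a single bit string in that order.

10100

Place data bits at non-power-of-two positions: b3=1, b5=0, b6=0, b7=0, b9=1, b10=1, b11=1, b12=1, b13=1, b14=1, b15=0, b17=0, b18=0, b19=1, b20=1, b21=0, b22=1, b23=1, b24=0, b25=1, b26=1, b27=1, b28=0, b29=0, b30=0, b31=1.
p1 = XOR of data positions {3,5,7,9,11,13,15,17,19,21,23,25,27,29,31} = 1⊕0⊕0⊕1⊕1⊕1⊕0⊕0⊕1⊕0⊕1⊕1⊕1⊕0⊕1 = 1
p2 = XOR of data positions {3,6,7,10,11,14,15,18,19,22,23,26,27,30,31} = 1⊕0⊕0⊕1⊕1⊕1⊕0⊕0⊕1⊕1⊕1⊕1⊕1⊕0⊕1 = 0
p4 = XOR of data positions {5,6,7,12,13,14,15,20,21,22,23,28,29,30,31} = 0⊕0⊕0⊕1⊕1⊕1⊕0⊕1⊕0⊕1⊕1⊕0⊕0⊕0⊕1 = 1
p8 = XOR of data positions {9,10,11,12,13,14,15,24,25,26,27,28,29,30,31} = 1⊕1⊕1⊕1⊕1⊕1⊕0⊕0⊕1⊕1⊕1⊕0⊕0⊕0⊕1 = 0
p16 = XOR of data positions {17,18,19,20,21,22,23,24,25,26,27,28,29,30,31} = 0⊕0⊕1⊕1⊕0⊕1⊕1⊕0⊕1⊕1⊕1⊕0⊕0⊕0⊕1 = 0
Parity bits p1,p2,p4,p8,p16 = 10100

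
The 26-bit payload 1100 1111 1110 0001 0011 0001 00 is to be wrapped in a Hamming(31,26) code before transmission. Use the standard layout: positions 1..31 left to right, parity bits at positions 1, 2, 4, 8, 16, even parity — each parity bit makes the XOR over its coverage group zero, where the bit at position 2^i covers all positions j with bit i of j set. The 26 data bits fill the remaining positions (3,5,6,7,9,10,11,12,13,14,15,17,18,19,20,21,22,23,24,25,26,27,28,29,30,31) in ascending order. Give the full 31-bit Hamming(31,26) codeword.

Place data bits at non-power-of-two positions: b3=1, b5=1, b6=0, b7=0, b9=1, b10=1, b11=1, b12=1, b13=1, b14=1, b15=1, b17=0, b18=0, b19=0, b20=0, b21=1, b22=0, b23=0, b24=1, b25=1, b26=0, b27=0, b28=0, b29=1, b30=0, b31=0.
p1 = XOR of data positions {3,5,7,9,11,13,15,17,19,21,23,25,27,29,31} = 1⊕1⊕0⊕1⊕1⊕1⊕1⊕0⊕0⊕1⊕0⊕1⊕0⊕1⊕0 = 1
p2 = XOR of data positions {3,6,7,10,11,14,15,18,19,22,23,26,27,30,31} = 1⊕0⊕0⊕1⊕1⊕1⊕1⊕0⊕0⊕0⊕0⊕0⊕0⊕0⊕0 = 1
p4 = XOR of data positions {5,6,7,12,13,14,15,20,21,22,23,28,29,30,31} = 1⊕0⊕0⊕1⊕1⊕1⊕1⊕0⊕1⊕0⊕0⊕0⊕1⊕0⊕0 = 1
p8 = XOR of data positions {9,10,11,12,13,14,15,24,25,26,27,28,29,30,31} = 1⊕1⊕1⊕1⊕1⊕1⊕1⊕1⊕1⊕0⊕0⊕0⊕1⊕0⊕0 = 0
p16 = XOR of data positions {17,18,19,20,21,22,23,24,25,26,27,28,29,30,31} = 0⊕0⊕0⊕0⊕1⊕0⊕0⊕1⊕1⊕0⊕0⊕0⊕1⊕0⊕0 = 0
Codeword b1..b31 = 1111100011111110000010011000100

1111100011111110000010011000100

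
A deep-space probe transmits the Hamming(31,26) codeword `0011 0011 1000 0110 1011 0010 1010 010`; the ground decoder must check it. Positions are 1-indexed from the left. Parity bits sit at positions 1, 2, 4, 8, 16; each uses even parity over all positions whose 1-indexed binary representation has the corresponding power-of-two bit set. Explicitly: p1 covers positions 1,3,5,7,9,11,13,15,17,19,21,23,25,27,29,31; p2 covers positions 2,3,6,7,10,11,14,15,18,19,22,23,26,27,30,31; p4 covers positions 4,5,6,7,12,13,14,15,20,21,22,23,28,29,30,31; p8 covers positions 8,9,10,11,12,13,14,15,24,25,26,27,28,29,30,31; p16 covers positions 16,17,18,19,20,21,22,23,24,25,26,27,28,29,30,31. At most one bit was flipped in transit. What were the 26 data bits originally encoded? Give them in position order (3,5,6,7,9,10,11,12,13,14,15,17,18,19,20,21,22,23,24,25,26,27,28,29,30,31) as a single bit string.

10011000011101100101010110

s1: b1⊕b3⊕b5⊕b7⊕b9⊕b11⊕b13⊕b15⊕b17⊕b19⊕b21⊕b23⊕b25⊕b27⊕b29⊕b31 = 0⊕1⊕0⊕1⊕1⊕0⊕0⊕1⊕1⊕1⊕0⊕1⊕1⊕1⊕0⊕0 = 1
s2: b2⊕b3⊕b6⊕b7⊕b10⊕b11⊕b14⊕b15⊕b18⊕b19⊕b22⊕b23⊕b26⊕b27⊕b30⊕b31 = 0⊕1⊕0⊕1⊕0⊕0⊕1⊕1⊕0⊕1⊕0⊕1⊕0⊕1⊕1⊕0 = 0
s4: b4⊕b5⊕b6⊕b7⊕b12⊕b13⊕b14⊕b15⊕b20⊕b21⊕b22⊕b23⊕b28⊕b29⊕b30⊕b31 = 1⊕0⊕0⊕1⊕0⊕0⊕1⊕1⊕1⊕0⊕0⊕1⊕0⊕0⊕1⊕0 = 1
s8: b8⊕b9⊕b10⊕b11⊕b12⊕b13⊕b14⊕b15⊕b24⊕b25⊕b26⊕b27⊕b28⊕b29⊕b30⊕b31 = 1⊕1⊕0⊕0⊕0⊕0⊕1⊕1⊕0⊕1⊕0⊕1⊕0⊕0⊕1⊕0 = 1
s16: b16⊕b17⊕b18⊕b19⊕b20⊕b21⊕b22⊕b23⊕b24⊕b25⊕b26⊕b27⊕b28⊕b29⊕b30⊕b31 = 0⊕1⊕0⊕1⊕1⊕0⊕0⊕1⊕0⊕1⊕0⊕1⊕0⊕0⊕1⊕0 = 1
Syndrome (s16...s1) = 11101 → position 29.
Flip bit 29: corrected codeword = 0011001110000110101100101010110
Data bits at positions 3,5,6,7,9,10,11,12,13,14,15,17,18,19,20,21,22,23,24,25,26,27,28,29,30,31: 10011000011101100101010110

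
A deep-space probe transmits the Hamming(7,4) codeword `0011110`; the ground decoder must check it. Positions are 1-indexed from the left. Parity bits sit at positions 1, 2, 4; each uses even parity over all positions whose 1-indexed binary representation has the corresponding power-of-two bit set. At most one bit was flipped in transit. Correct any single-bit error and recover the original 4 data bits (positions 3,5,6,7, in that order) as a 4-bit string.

s1: b1⊕b3⊕b5⊕b7 = 0⊕1⊕1⊕0 = 0
s2: b2⊕b3⊕b6⊕b7 = 0⊕1⊕1⊕0 = 0
s4: b4⊕b5⊕b6⊕b7 = 1⊕1⊕1⊕0 = 1
Syndrome (s4...s1) = 100 → position 4.
Flip bit 4: corrected codeword = 0010110
Data bits at positions 3,5,6,7: 1110

1110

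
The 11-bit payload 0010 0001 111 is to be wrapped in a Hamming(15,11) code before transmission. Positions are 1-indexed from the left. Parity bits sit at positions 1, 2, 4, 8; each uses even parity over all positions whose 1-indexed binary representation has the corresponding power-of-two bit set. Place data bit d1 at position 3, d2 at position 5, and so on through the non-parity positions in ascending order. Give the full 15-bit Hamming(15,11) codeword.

010101000001111

Place data bits at non-power-of-two positions: b3=0, b5=0, b6=1, b7=0, b9=0, b10=0, b11=0, b12=1, b13=1, b14=1, b15=1.
p1 = XOR of data positions {3,5,7,9,11,13,15} = 0⊕0⊕0⊕0⊕0⊕1⊕1 = 0
p2 = XOR of data positions {3,6,7,10,11,14,15} = 0⊕1⊕0⊕0⊕0⊕1⊕1 = 1
p4 = XOR of data positions {5,6,7,12,13,14,15} = 0⊕1⊕0⊕1⊕1⊕1⊕1 = 1
p8 = XOR of data positions {9,10,11,12,13,14,15} = 0⊕0⊕0⊕1⊕1⊕1⊕1 = 0
Codeword b1..b15 = 010101000001111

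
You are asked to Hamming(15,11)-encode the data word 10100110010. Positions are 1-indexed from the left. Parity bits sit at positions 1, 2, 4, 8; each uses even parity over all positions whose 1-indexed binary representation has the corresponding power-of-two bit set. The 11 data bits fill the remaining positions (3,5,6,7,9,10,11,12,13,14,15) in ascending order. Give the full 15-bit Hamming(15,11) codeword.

011001010110010

Place data bits at non-power-of-two positions: b3=1, b5=0, b6=1, b7=0, b9=0, b10=1, b11=1, b12=0, b13=0, b14=1, b15=0.
p1 = XOR of data positions {3,5,7,9,11,13,15} = 1⊕0⊕0⊕0⊕1⊕0⊕0 = 0
p2 = XOR of data positions {3,6,7,10,11,14,15} = 1⊕1⊕0⊕1⊕1⊕1⊕0 = 1
p4 = XOR of data positions {5,6,7,12,13,14,15} = 0⊕1⊕0⊕0⊕0⊕1⊕0 = 0
p8 = XOR of data positions {9,10,11,12,13,14,15} = 0⊕1⊕1⊕0⊕0⊕1⊕0 = 1
Codeword b1..b15 = 011001010110010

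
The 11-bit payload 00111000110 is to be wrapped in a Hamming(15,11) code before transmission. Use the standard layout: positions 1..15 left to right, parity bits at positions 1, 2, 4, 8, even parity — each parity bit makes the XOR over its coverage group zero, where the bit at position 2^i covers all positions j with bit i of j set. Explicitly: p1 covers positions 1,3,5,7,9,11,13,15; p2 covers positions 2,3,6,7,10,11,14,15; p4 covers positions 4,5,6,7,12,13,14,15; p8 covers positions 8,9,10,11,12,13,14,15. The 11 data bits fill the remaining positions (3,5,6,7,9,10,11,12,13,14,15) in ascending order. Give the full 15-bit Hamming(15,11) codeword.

110001111000110

Place data bits at non-power-of-two positions: b3=0, b5=0, b6=1, b7=1, b9=1, b10=0, b11=0, b12=0, b13=1, b14=1, b15=0.
p1 = XOR of data positions {3,5,7,9,11,13,15} = 0⊕0⊕1⊕1⊕0⊕1⊕0 = 1
p2 = XOR of data positions {3,6,7,10,11,14,15} = 0⊕1⊕1⊕0⊕0⊕1⊕0 = 1
p4 = XOR of data positions {5,6,7,12,13,14,15} = 0⊕1⊕1⊕0⊕1⊕1⊕0 = 0
p8 = XOR of data positions {9,10,11,12,13,14,15} = 1⊕0⊕0⊕0⊕1⊕1⊕0 = 1
Codeword b1..b15 = 110001111000110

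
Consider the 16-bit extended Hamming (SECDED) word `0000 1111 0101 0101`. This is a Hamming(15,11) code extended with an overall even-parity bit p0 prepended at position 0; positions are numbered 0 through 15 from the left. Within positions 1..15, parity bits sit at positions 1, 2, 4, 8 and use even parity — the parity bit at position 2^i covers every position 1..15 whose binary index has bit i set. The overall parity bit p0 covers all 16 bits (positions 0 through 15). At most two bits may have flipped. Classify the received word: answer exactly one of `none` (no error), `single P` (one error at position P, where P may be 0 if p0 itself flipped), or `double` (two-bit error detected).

none

s1: b1⊕b3⊕b5⊕b7⊕b9⊕b11⊕b13⊕b15 = 0⊕0⊕1⊕1⊕1⊕1⊕1⊕1 = 0
s2: b2⊕b3⊕b6⊕b7⊕b10⊕b11⊕b14⊕b15 = 0⊕0⊕1⊕1⊕0⊕1⊕0⊕1 = 0
s4: b4⊕b5⊕b6⊕b7⊕b12⊕b13⊕b14⊕b15 = 1⊕1⊕1⊕1⊕0⊕1⊕0⊕1 = 0
s8: b8⊕b9⊕b10⊕b11⊕b12⊕b13⊕b14⊕b15 = 0⊕1⊕0⊕1⊕0⊕1⊕0⊕1 = 0
Syndrome (s8...s1) = 0000 → position 0 (no error).
Overall parity (XOR of all 16 bits, including p0): 0⊕0⊕0⊕0⊕1⊕1⊕1⊕1⊕0⊕1⊕0⊕1⊕0⊕1⊕0⊕1 = 0
Overall=0, syndrome position=0 → no error.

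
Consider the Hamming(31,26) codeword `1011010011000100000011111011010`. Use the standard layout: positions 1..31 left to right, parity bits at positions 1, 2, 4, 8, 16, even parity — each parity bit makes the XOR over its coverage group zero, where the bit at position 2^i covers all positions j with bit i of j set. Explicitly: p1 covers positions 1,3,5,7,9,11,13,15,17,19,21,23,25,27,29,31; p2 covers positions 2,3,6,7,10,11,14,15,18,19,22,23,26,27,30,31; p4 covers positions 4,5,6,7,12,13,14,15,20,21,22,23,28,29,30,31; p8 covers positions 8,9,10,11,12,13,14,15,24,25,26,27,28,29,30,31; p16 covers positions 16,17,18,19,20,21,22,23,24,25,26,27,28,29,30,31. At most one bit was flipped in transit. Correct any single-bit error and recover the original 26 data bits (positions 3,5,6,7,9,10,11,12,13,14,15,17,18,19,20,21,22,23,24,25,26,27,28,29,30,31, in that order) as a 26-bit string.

s1: b1⊕b3⊕b5⊕b7⊕b9⊕b11⊕b13⊕b15⊕b17⊕b19⊕b21⊕b23⊕b25⊕b27⊕b29⊕b31 = 1⊕1⊕0⊕0⊕1⊕0⊕0⊕0⊕0⊕0⊕1⊕1⊕1⊕1⊕0⊕0 = 1
s2: b2⊕b3⊕b6⊕b7⊕b10⊕b11⊕b14⊕b15⊕b18⊕b19⊕b22⊕b23⊕b26⊕b27⊕b30⊕b31 = 0⊕1⊕1⊕0⊕1⊕0⊕1⊕0⊕0⊕0⊕1⊕1⊕0⊕1⊕1⊕0 = 0
s4: b4⊕b5⊕b6⊕b7⊕b12⊕b13⊕b14⊕b15⊕b20⊕b21⊕b22⊕b23⊕b28⊕b29⊕b30⊕b31 = 1⊕0⊕1⊕0⊕0⊕0⊕1⊕0⊕0⊕1⊕1⊕1⊕1⊕0⊕1⊕0 = 0
s8: b8⊕b9⊕b10⊕b11⊕b12⊕b13⊕b14⊕b15⊕b24⊕b25⊕b26⊕b27⊕b28⊕b29⊕b30⊕b31 = 0⊕1⊕1⊕0⊕0⊕0⊕1⊕0⊕1⊕1⊕0⊕1⊕1⊕0⊕1⊕0 = 0
s16: b16⊕b17⊕b18⊕b19⊕b20⊕b21⊕b22⊕b23⊕b24⊕b25⊕b26⊕b27⊕b28⊕b29⊕b30⊕b31 = 0⊕0⊕0⊕0⊕0⊕1⊕1⊕1⊕1⊕1⊕0⊕1⊕1⊕0⊕1⊕0 = 0
Syndrome (s16...s1) = 00001 → position 1.
Flip bit 1: corrected codeword = 0011010011000100000011111011010
Data bits at positions 3,5,6,7,9,10,11,12,13,14,15,17,18,19,20,21,22,23,24,25,26,27,28,29,30,31: 10101100010000011111011010

10101100010000011111011010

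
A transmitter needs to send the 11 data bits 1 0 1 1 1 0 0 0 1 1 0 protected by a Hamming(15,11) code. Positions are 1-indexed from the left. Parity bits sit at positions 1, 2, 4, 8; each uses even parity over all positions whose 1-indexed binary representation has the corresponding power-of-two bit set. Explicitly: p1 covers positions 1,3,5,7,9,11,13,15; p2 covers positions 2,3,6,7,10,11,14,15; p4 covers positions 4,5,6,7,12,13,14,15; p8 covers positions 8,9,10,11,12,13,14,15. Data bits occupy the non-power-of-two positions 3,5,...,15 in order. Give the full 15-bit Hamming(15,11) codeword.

001001111000110

Place data bits at non-power-of-two positions: b3=1, b5=0, b6=1, b7=1, b9=1, b10=0, b11=0, b12=0, b13=1, b14=1, b15=0.
p1 = XOR of data positions {3,5,7,9,11,13,15} = 1⊕0⊕1⊕1⊕0⊕1⊕0 = 0
p2 = XOR of data positions {3,6,7,10,11,14,15} = 1⊕1⊕1⊕0⊕0⊕1⊕0 = 0
p4 = XOR of data positions {5,6,7,12,13,14,15} = 0⊕1⊕1⊕0⊕1⊕1⊕0 = 0
p8 = XOR of data positions {9,10,11,12,13,14,15} = 1⊕0⊕0⊕0⊕1⊕1⊕0 = 1
Codeword b1..b15 = 001001111000110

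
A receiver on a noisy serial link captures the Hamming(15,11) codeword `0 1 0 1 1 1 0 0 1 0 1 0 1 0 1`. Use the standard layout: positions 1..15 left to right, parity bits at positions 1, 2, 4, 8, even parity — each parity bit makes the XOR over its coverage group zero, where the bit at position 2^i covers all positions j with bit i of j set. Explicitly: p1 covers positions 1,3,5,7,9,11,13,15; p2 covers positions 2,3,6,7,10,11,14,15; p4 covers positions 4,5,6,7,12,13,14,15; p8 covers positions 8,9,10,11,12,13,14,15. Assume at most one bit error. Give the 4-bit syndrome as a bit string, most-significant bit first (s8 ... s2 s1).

s1: b1⊕b3⊕b5⊕b7⊕b9⊕b11⊕b13⊕b15 = 0⊕0⊕1⊕0⊕1⊕1⊕1⊕1 = 1
s2: b2⊕b3⊕b6⊕b7⊕b10⊕b11⊕b14⊕b15 = 1⊕0⊕1⊕0⊕0⊕1⊕0⊕1 = 0
s4: b4⊕b5⊕b6⊕b7⊕b12⊕b13⊕b14⊕b15 = 1⊕1⊕1⊕0⊕0⊕1⊕0⊕1 = 1
s8: b8⊕b9⊕b10⊕b11⊕b12⊕b13⊕b14⊕b15 = 0⊕1⊕0⊕1⊕0⊕1⊕0⊕1 = 0
Syndrome (s8...s1) = 0101 → position 5.

0101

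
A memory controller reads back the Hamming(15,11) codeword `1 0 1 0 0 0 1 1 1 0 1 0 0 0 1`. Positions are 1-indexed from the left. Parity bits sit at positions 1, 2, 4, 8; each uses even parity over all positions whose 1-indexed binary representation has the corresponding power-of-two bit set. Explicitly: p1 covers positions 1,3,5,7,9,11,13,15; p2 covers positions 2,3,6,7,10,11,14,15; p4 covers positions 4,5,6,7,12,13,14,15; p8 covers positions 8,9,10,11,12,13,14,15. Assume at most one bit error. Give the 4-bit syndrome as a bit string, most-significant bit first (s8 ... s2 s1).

s1: b1⊕b3⊕b5⊕b7⊕b9⊕b11⊕b13⊕b15 = 1⊕1⊕0⊕1⊕1⊕1⊕0⊕1 = 0
s2: b2⊕b3⊕b6⊕b7⊕b10⊕b11⊕b14⊕b15 = 0⊕1⊕0⊕1⊕0⊕1⊕0⊕1 = 0
s4: b4⊕b5⊕b6⊕b7⊕b12⊕b13⊕b14⊕b15 = 0⊕0⊕0⊕1⊕0⊕0⊕0⊕1 = 0
s8: b8⊕b9⊕b10⊕b11⊕b12⊕b13⊕b14⊕b15 = 1⊕1⊕0⊕1⊕0⊕0⊕0⊕1 = 0
Syndrome (s8...s1) = 0000 → position 0 (no error).

0000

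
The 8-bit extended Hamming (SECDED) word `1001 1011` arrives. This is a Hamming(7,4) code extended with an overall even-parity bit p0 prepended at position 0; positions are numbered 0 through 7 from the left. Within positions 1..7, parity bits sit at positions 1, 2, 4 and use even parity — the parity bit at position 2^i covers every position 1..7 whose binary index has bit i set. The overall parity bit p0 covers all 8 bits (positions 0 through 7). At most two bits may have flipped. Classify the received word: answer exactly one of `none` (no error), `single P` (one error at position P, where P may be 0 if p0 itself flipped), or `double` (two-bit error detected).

s1: b1⊕b3⊕b5⊕b7 = 0⊕1⊕0⊕1 = 0
s2: b2⊕b3⊕b6⊕b7 = 0⊕1⊕1⊕1 = 1
s4: b4⊕b5⊕b6⊕b7 = 1⊕0⊕1⊕1 = 1
Syndrome (s4...s1) = 110 → position 6.
Overall parity (XOR of all 8 bits, including p0): 1⊕0⊕0⊕1⊕1⊕0⊕1⊕1 = 1
Overall=1, syndrome position=6 → single-bit error at position 6.

single 6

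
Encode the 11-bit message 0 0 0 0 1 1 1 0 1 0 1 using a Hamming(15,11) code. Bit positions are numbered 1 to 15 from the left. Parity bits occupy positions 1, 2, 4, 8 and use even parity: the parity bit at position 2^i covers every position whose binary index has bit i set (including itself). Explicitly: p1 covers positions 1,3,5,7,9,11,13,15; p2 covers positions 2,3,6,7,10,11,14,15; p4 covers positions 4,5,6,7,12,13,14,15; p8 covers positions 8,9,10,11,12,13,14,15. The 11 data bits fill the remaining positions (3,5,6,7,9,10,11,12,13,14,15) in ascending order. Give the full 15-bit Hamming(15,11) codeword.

010000011110101

Place data bits at non-power-of-two positions: b3=0, b5=0, b6=0, b7=0, b9=1, b10=1, b11=1, b12=0, b13=1, b14=0, b15=1.
p1 = XOR of data positions {3,5,7,9,11,13,15} = 0⊕0⊕0⊕1⊕1⊕1⊕1 = 0
p2 = XOR of data positions {3,6,7,10,11,14,15} = 0⊕0⊕0⊕1⊕1⊕0⊕1 = 1
p4 = XOR of data positions {5,6,7,12,13,14,15} = 0⊕0⊕0⊕0⊕1⊕0⊕1 = 0
p8 = XOR of data positions {9,10,11,12,13,14,15} = 1⊕1⊕1⊕0⊕1⊕0⊕1 = 1
Codeword b1..b15 = 010000011110101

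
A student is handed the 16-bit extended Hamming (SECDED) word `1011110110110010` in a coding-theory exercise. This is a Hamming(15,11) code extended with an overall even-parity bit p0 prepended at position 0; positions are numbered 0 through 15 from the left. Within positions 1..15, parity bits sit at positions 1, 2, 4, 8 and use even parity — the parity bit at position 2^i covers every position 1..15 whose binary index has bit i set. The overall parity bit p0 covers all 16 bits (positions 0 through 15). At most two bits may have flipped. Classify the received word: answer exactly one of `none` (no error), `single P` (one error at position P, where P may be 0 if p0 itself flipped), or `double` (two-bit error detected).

none

s1: b1⊕b3⊕b5⊕b7⊕b9⊕b11⊕b13⊕b15 = 0⊕1⊕1⊕1⊕0⊕1⊕0⊕0 = 0
s2: b2⊕b3⊕b6⊕b7⊕b10⊕b11⊕b14⊕b15 = 1⊕1⊕0⊕1⊕1⊕1⊕1⊕0 = 0
s4: b4⊕b5⊕b6⊕b7⊕b12⊕b13⊕b14⊕b15 = 1⊕1⊕0⊕1⊕0⊕0⊕1⊕0 = 0
s8: b8⊕b9⊕b10⊕b11⊕b12⊕b13⊕b14⊕b15 = 1⊕0⊕1⊕1⊕0⊕0⊕1⊕0 = 0
Syndrome (s8...s1) = 0000 → position 0 (no error).
Overall parity (XOR of all 16 bits, including p0): 1⊕0⊕1⊕1⊕1⊕1⊕0⊕1⊕1⊕0⊕1⊕1⊕0⊕0⊕1⊕0 = 0
Overall=0, syndrome position=0 → no error.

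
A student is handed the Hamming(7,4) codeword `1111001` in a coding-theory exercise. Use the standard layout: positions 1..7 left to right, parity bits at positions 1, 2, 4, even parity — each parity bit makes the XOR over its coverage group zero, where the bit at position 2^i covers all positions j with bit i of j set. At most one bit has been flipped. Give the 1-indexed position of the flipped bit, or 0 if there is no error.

3

s1: b1⊕b3⊕b5⊕b7 = 1⊕1⊕0⊕1 = 1
s2: b2⊕b3⊕b6⊕b7 = 1⊕1⊕0⊕1 = 1
s4: b4⊕b5⊕b6⊕b7 = 1⊕0⊕0⊕1 = 0
Syndrome (s4...s1) = 011 → position 3.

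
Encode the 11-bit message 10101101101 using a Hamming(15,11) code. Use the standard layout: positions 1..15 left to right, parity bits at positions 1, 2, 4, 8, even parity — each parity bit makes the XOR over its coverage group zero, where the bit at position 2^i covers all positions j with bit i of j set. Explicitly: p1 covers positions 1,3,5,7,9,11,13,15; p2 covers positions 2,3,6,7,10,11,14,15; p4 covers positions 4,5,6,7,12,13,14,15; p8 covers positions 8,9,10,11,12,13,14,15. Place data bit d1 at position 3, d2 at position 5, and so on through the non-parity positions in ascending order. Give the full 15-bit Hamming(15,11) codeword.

Place data bits at non-power-of-two positions: b3=1, b5=0, b6=1, b7=0, b9=1, b10=1, b11=0, b12=1, b13=1, b14=0, b15=1.
p1 = XOR of data positions {3,5,7,9,11,13,15} = 1⊕0⊕0⊕1⊕0⊕1⊕1 = 0
p2 = XOR of data positions {3,6,7,10,11,14,15} = 1⊕1⊕0⊕1⊕0⊕0⊕1 = 0
p4 = XOR of data positions {5,6,7,12,13,14,15} = 0⊕1⊕0⊕1⊕1⊕0⊕1 = 0
p8 = XOR of data positions {9,10,11,12,13,14,15} = 1⊕1⊕0⊕1⊕1⊕0⊕1 = 1
Codeword b1..b15 = 001001011101101

001001011101101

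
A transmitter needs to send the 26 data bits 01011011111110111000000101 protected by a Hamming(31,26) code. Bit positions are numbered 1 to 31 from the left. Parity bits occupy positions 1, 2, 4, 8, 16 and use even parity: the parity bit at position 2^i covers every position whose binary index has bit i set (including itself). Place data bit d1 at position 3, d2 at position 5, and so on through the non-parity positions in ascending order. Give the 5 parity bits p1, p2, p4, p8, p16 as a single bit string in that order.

Place data bits at non-power-of-two positions: b3=0, b5=1, b6=0, b7=1, b9=1, b10=0, b11=1, b12=1, b13=1, b14=1, b15=1, b17=1, b18=1, b19=0, b20=1, b21=1, b22=1, b23=0, b24=0, b25=0, b26=0, b27=0, b28=0, b29=1, b30=0, b31=1.
p1 = XOR of data positions {3,5,7,9,11,13,15,17,19,21,23,25,27,29,31} = 0⊕1⊕1⊕1⊕1⊕1⊕1⊕1⊕0⊕1⊕0⊕0⊕0⊕1⊕1 = 0
p2 = XOR of data positions {3,6,7,10,11,14,15,18,19,22,23,26,27,30,31} = 0⊕0⊕1⊕0⊕1⊕1⊕1⊕1⊕0⊕1⊕0⊕0⊕0⊕0⊕1 = 1
p4 = XOR of data positions {5,6,7,12,13,14,15,20,21,22,23,28,29,30,31} = 1⊕0⊕1⊕1⊕1⊕1⊕1⊕1⊕1⊕1⊕0⊕0⊕1⊕0⊕1 = 1
p8 = XOR of data positions {9,10,11,12,13,14,15,24,25,26,27,28,29,30,31} = 1⊕0⊕1⊕1⊕1⊕1⊕1⊕0⊕0⊕0⊕0⊕0⊕1⊕0⊕1 = 0
p16 = XOR of data positions {17,18,19,20,21,22,23,24,25,26,27,28,29,30,31} = 1⊕1⊕0⊕1⊕1⊕1⊕0⊕0⊕0⊕0⊕0⊕0⊕1⊕0⊕1 = 1
Parity bits p1,p2,p4,p8,p16 = 01101

01101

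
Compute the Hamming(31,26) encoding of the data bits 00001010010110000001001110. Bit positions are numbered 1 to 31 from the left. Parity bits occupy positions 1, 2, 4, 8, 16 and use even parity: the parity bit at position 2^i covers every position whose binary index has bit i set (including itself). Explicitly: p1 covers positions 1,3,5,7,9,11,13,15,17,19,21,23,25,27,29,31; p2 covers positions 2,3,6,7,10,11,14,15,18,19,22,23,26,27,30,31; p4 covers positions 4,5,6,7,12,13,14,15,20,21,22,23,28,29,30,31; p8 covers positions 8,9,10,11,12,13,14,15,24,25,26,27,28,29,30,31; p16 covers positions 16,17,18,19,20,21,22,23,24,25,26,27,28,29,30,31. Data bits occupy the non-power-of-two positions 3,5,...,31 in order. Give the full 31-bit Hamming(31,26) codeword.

1000000110100100110000001001110

Place data bits at non-power-of-two positions: b3=0, b5=0, b6=0, b7=0, b9=1, b10=0, b11=1, b12=0, b13=0, b14=1, b15=0, b17=1, b18=1, b19=0, b20=0, b21=0, b22=0, b23=0, b24=0, b25=1, b26=0, b27=0, b28=1, b29=1, b30=1, b31=0.
p1 = XOR of data positions {3,5,7,9,11,13,15,17,19,21,23,25,27,29,31} = 0⊕0⊕0⊕1⊕1⊕0⊕0⊕1⊕0⊕0⊕0⊕1⊕0⊕1⊕0 = 1
p2 = XOR of data positions {3,6,7,10,11,14,15,18,19,22,23,26,27,30,31} = 0⊕0⊕0⊕0⊕1⊕1⊕0⊕1⊕0⊕0⊕0⊕0⊕0⊕1⊕0 = 0
p4 = XOR of data positions {5,6,7,12,13,14,15,20,21,22,23,28,29,30,31} = 0⊕0⊕0⊕0⊕0⊕1⊕0⊕0⊕0⊕0⊕0⊕1⊕1⊕1⊕0 = 0
p8 = XOR of data positions {9,10,11,12,13,14,15,24,25,26,27,28,29,30,31} = 1⊕0⊕1⊕0⊕0⊕1⊕0⊕0⊕1⊕0⊕0⊕1⊕1⊕1⊕0 = 1
p16 = XOR of data positions {17,18,19,20,21,22,23,24,25,26,27,28,29,30,31} = 1⊕1⊕0⊕0⊕0⊕0⊕0⊕0⊕1⊕0⊕0⊕1⊕1⊕1⊕0 = 0
Codeword b1..b31 = 1000000110100100110000001001110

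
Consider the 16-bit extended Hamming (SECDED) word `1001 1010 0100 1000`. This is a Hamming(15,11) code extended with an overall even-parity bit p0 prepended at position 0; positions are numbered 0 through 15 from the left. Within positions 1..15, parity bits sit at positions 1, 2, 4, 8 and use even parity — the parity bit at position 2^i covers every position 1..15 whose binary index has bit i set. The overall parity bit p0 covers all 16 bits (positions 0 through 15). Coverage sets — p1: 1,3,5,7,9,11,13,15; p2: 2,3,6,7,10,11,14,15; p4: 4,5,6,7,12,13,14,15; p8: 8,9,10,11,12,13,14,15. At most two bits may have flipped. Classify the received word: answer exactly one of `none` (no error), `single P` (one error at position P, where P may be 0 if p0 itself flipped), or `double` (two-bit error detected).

s1: b1⊕b3⊕b5⊕b7⊕b9⊕b11⊕b13⊕b15 = 0⊕1⊕0⊕0⊕1⊕0⊕0⊕0 = 0
s2: b2⊕b3⊕b6⊕b7⊕b10⊕b11⊕b14⊕b15 = 0⊕1⊕1⊕0⊕0⊕0⊕0⊕0 = 0
s4: b4⊕b5⊕b6⊕b7⊕b12⊕b13⊕b14⊕b15 = 1⊕0⊕1⊕0⊕1⊕0⊕0⊕0 = 1
s8: b8⊕b9⊕b10⊕b11⊕b12⊕b13⊕b14⊕b15 = 0⊕1⊕0⊕0⊕1⊕0⊕0⊕0 = 0
Syndrome (s8...s1) = 0100 → position 4.
Overall parity (XOR of all 16 bits, including p0): 1⊕0⊕0⊕1⊕1⊕0⊕1⊕0⊕0⊕1⊕0⊕0⊕1⊕0⊕0⊕0 = 0
Overall=0, syndrome position=4 → double-bit error detected (uncorrectable).

double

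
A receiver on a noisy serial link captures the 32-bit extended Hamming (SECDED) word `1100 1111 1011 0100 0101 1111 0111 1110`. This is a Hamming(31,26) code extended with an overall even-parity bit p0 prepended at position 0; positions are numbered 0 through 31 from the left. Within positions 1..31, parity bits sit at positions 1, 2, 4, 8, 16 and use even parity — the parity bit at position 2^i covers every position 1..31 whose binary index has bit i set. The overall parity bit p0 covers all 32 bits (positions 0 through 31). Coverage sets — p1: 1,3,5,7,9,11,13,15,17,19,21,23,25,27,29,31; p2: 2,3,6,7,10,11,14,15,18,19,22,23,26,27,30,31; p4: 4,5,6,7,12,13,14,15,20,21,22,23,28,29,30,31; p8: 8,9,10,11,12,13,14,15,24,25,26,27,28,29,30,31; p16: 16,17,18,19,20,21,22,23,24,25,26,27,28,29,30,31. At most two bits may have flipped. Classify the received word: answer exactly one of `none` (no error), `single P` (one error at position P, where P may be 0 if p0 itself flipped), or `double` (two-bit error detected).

none

s1: b1⊕b3⊕b5⊕b7⊕b9⊕b11⊕b13⊕b15⊕b17⊕b19⊕b21⊕b23⊕b25⊕b27⊕b29⊕b31 = 1⊕0⊕1⊕1⊕0⊕1⊕1⊕0⊕1⊕1⊕1⊕1⊕1⊕1⊕1⊕0 = 0
s2: b2⊕b3⊕b6⊕b7⊕b10⊕b11⊕b14⊕b15⊕b18⊕b19⊕b22⊕b23⊕b26⊕b27⊕b30⊕b31 = 0⊕0⊕1⊕1⊕1⊕1⊕0⊕0⊕0⊕1⊕1⊕1⊕1⊕1⊕1⊕0 = 0
s4: b4⊕b5⊕b6⊕b7⊕b12⊕b13⊕b14⊕b15⊕b20⊕b21⊕b22⊕b23⊕b28⊕b29⊕b30⊕b31 = 1⊕1⊕1⊕1⊕0⊕1⊕0⊕0⊕1⊕1⊕1⊕1⊕1⊕1⊕1⊕0 = 0
s8: b8⊕b9⊕b10⊕b11⊕b12⊕b13⊕b14⊕b15⊕b24⊕b25⊕b26⊕b27⊕b28⊕b29⊕b30⊕b31 = 1⊕0⊕1⊕1⊕0⊕1⊕0⊕0⊕0⊕1⊕1⊕1⊕1⊕1⊕1⊕0 = 0
s16: b16⊕b17⊕b18⊕b19⊕b20⊕b21⊕b22⊕b23⊕b24⊕b25⊕b26⊕b27⊕b28⊕b29⊕b30⊕b31 = 0⊕1⊕0⊕1⊕1⊕1⊕1⊕1⊕0⊕1⊕1⊕1⊕1⊕1⊕1⊕0 = 0
Syndrome (s16...s1) = 00000 → position 0 (no error).
Overall parity (XOR of all 32 bits, including p0): 1⊕1⊕0⊕0⊕1⊕1⊕1⊕1⊕1⊕0⊕1⊕1⊕0⊕1⊕0⊕0⊕0⊕1⊕0⊕1⊕1⊕1⊕1⊕1⊕0⊕1⊕1⊕1⊕1⊕1⊕1⊕0 = 0
Overall=0, syndrome position=0 → no error.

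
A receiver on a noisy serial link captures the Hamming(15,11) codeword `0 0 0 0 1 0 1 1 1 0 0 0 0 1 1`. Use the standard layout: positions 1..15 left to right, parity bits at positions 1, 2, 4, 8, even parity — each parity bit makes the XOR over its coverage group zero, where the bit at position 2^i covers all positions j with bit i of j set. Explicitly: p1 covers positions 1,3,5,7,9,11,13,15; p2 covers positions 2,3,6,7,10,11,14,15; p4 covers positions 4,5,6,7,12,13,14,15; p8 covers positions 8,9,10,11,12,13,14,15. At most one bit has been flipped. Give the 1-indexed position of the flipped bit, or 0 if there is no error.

2

s1: b1⊕b3⊕b5⊕b7⊕b9⊕b11⊕b13⊕b15 = 0⊕0⊕1⊕1⊕1⊕0⊕0⊕1 = 0
s2: b2⊕b3⊕b6⊕b7⊕b10⊕b11⊕b14⊕b15 = 0⊕0⊕0⊕1⊕0⊕0⊕1⊕1 = 1
s4: b4⊕b5⊕b6⊕b7⊕b12⊕b13⊕b14⊕b15 = 0⊕1⊕0⊕1⊕0⊕0⊕1⊕1 = 0
s8: b8⊕b9⊕b10⊕b11⊕b12⊕b13⊕b14⊕b15 = 1⊕1⊕0⊕0⊕0⊕0⊕1⊕1 = 0
Syndrome (s8...s1) = 0010 → position 2.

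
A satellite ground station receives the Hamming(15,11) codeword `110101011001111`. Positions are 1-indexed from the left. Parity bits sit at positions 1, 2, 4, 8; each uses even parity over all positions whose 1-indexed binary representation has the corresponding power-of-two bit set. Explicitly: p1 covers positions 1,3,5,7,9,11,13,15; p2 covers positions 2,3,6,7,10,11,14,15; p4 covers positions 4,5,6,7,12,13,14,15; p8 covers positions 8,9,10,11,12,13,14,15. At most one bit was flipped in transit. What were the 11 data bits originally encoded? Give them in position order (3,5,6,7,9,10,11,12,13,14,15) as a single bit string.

s1: b1⊕b3⊕b5⊕b7⊕b9⊕b11⊕b13⊕b15 = 1⊕0⊕0⊕0⊕1⊕0⊕1⊕1 = 0
s2: b2⊕b3⊕b6⊕b7⊕b10⊕b11⊕b14⊕b15 = 1⊕0⊕1⊕0⊕0⊕0⊕1⊕1 = 0
s4: b4⊕b5⊕b6⊕b7⊕b12⊕b13⊕b14⊕b15 = 1⊕0⊕1⊕0⊕1⊕1⊕1⊕1 = 0
s8: b8⊕b9⊕b10⊕b11⊕b12⊕b13⊕b14⊕b15 = 1⊕1⊕0⊕0⊕1⊕1⊕1⊕1 = 0
Syndrome (s8...s1) = 0000 → position 0 (no error).
No correction needed.
Data bits at positions 3,5,6,7,9,10,11,12,13,14,15: 00101001111

00101001111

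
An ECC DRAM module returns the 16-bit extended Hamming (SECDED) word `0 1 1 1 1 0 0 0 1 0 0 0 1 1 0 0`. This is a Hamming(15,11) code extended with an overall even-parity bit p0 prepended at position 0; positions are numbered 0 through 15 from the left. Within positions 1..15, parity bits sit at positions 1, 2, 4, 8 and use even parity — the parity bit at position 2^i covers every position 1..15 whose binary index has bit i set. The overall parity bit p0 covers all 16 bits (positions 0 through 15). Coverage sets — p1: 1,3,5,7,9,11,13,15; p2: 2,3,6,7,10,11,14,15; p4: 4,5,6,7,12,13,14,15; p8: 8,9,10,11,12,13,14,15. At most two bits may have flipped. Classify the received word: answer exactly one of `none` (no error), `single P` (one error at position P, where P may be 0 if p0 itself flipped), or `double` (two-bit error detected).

single 13

s1: b1⊕b3⊕b5⊕b7⊕b9⊕b11⊕b13⊕b15 = 1⊕1⊕0⊕0⊕0⊕0⊕1⊕0 = 1
s2: b2⊕b3⊕b6⊕b7⊕b10⊕b11⊕b14⊕b15 = 1⊕1⊕0⊕0⊕0⊕0⊕0⊕0 = 0
s4: b4⊕b5⊕b6⊕b7⊕b12⊕b13⊕b14⊕b15 = 1⊕0⊕0⊕0⊕1⊕1⊕0⊕0 = 1
s8: b8⊕b9⊕b10⊕b11⊕b12⊕b13⊕b14⊕b15 = 1⊕0⊕0⊕0⊕1⊕1⊕0⊕0 = 1
Syndrome (s8...s1) = 1101 → position 13.
Overall parity (XOR of all 16 bits, including p0): 0⊕1⊕1⊕1⊕1⊕0⊕0⊕0⊕1⊕0⊕0⊕0⊕1⊕1⊕0⊕0 = 1
Overall=1, syndrome position=13 → single-bit error at position 13.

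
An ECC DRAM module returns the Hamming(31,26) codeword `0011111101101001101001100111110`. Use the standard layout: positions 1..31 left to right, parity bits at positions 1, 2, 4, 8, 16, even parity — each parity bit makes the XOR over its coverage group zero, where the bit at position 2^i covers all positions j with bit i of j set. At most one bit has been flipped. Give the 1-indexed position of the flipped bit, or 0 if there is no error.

s1: b1⊕b3⊕b5⊕b7⊕b9⊕b11⊕b13⊕b15⊕b17⊕b19⊕b21⊕b23⊕b25⊕b27⊕b29⊕b31 = 0⊕1⊕1⊕1⊕0⊕1⊕1⊕0⊕1⊕1⊕0⊕1⊕0⊕1⊕1⊕0 = 0
s2: b2⊕b3⊕b6⊕b7⊕b10⊕b11⊕b14⊕b15⊕b18⊕b19⊕b22⊕b23⊕b26⊕b27⊕b30⊕b31 = 0⊕1⊕1⊕1⊕1⊕1⊕0⊕0⊕0⊕1⊕1⊕1⊕1⊕1⊕1⊕0 = 1
s4: b4⊕b5⊕b6⊕b7⊕b12⊕b13⊕b14⊕b15⊕b20⊕b21⊕b22⊕b23⊕b28⊕b29⊕b30⊕b31 = 1⊕1⊕1⊕1⊕0⊕1⊕0⊕0⊕0⊕0⊕1⊕1⊕1⊕1⊕1⊕0 = 0
s8: b8⊕b9⊕b10⊕b11⊕b12⊕b13⊕b14⊕b15⊕b24⊕b25⊕b26⊕b27⊕b28⊕b29⊕b30⊕b31 = 1⊕0⊕1⊕1⊕0⊕1⊕0⊕0⊕0⊕0⊕1⊕1⊕1⊕1⊕1⊕0 = 1
s16: b16⊕b17⊕b18⊕b19⊕b20⊕b21⊕b22⊕b23⊕b24⊕b25⊕b26⊕b27⊕b28⊕b29⊕b30⊕b31 = 1⊕1⊕0⊕1⊕0⊕0⊕1⊕1⊕0⊕0⊕1⊕1⊕1⊕1⊕1⊕0 = 0
Syndrome (s16...s1) = 01010 → position 10.

10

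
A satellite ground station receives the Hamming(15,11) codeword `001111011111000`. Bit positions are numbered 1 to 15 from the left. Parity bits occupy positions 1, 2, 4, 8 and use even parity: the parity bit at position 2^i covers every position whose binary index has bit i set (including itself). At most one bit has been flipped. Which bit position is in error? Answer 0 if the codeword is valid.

s1: b1⊕b3⊕b5⊕b7⊕b9⊕b11⊕b13⊕b15 = 0⊕1⊕1⊕0⊕1⊕1⊕0⊕0 = 0
s2: b2⊕b3⊕b6⊕b7⊕b10⊕b11⊕b14⊕b15 = 0⊕1⊕1⊕0⊕1⊕1⊕0⊕0 = 0
s4: b4⊕b5⊕b6⊕b7⊕b12⊕b13⊕b14⊕b15 = 1⊕1⊕1⊕0⊕1⊕0⊕0⊕0 = 0
s8: b8⊕b9⊕b10⊕b11⊕b12⊕b13⊕b14⊕b15 = 1⊕1⊕1⊕1⊕1⊕0⊕0⊕0 = 1
Syndrome (s8...s1) = 1000 → position 8.

8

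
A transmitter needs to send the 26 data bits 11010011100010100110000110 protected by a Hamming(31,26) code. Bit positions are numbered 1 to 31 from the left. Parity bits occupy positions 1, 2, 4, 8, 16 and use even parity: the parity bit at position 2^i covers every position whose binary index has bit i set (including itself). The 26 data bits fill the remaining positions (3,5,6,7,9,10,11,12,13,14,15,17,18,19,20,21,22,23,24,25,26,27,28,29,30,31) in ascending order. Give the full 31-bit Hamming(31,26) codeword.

Place data bits at non-power-of-two positions: b3=1, b5=1, b6=0, b7=1, b9=0, b10=0, b11=1, b12=1, b13=1, b14=0, b15=0, b17=0, b18=1, b19=0, b20=1, b21=0, b22=0, b23=1, b24=1, b25=0, b26=0, b27=0, b28=0, b29=1, b30=1, b31=0.
p1 = XOR of data positions {3,5,7,9,11,13,15,17,19,21,23,25,27,29,31} = 1⊕1⊕1⊕0⊕1⊕1⊕0⊕0⊕0⊕0⊕1⊕0⊕0⊕1⊕0 = 1
p2 = XOR of data positions {3,6,7,10,11,14,15,18,19,22,23,26,27,30,31} = 1⊕0⊕1⊕0⊕1⊕0⊕0⊕1⊕0⊕0⊕1⊕0⊕0⊕1⊕0 = 0
p4 = XOR of data positions {5,6,7,12,13,14,15,20,21,22,23,28,29,30,31} = 1⊕0⊕1⊕1⊕1⊕0⊕0⊕1⊕0⊕0⊕1⊕0⊕1⊕1⊕0 = 0
p8 = XOR of data positions {9,10,11,12,13,14,15,24,25,26,27,28,29,30,31} = 0⊕0⊕1⊕1⊕1⊕0⊕0⊕1⊕0⊕0⊕0⊕0⊕1⊕1⊕0 = 0
p16 = XOR of data positions {17,18,19,20,21,22,23,24,25,26,27,28,29,30,31} = 0⊕1⊕0⊕1⊕0⊕0⊕1⊕1⊕0⊕0⊕0⊕0⊕1⊕1⊕0 = 0
Codeword b1..b31 = 1010101000111000010100110000110

1010101000111000010100110000110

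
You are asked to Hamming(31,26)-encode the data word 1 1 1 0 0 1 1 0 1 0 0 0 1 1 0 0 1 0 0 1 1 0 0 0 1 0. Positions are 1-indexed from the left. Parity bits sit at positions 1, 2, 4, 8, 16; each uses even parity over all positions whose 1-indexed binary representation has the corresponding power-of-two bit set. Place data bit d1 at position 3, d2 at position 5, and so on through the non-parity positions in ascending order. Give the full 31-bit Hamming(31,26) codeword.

0111110001101000011001001100010

Place data bits at non-power-of-two positions: b3=1, b5=1, b6=1, b7=0, b9=0, b10=1, b11=1, b12=0, b13=1, b14=0, b15=0, b17=0, b18=1, b19=1, b20=0, b21=0, b22=1, b23=0, b24=0, b25=1, b26=1, b27=0, b28=0, b29=0, b30=1, b31=0.
p1 = XOR of data positions {3,5,7,9,11,13,15,17,19,21,23,25,27,29,31} = 1⊕1⊕0⊕0⊕1⊕1⊕0⊕0⊕1⊕0⊕0⊕1⊕0⊕0⊕0 = 0
p2 = XOR of data positions {3,6,7,10,11,14,15,18,19,22,23,26,27,30,31} = 1⊕1⊕0⊕1⊕1⊕0⊕0⊕1⊕1⊕1⊕0⊕1⊕0⊕1⊕0 = 1
p4 = XOR of data positions {5,6,7,12,13,14,15,20,21,22,23,28,29,30,31} = 1⊕1⊕0⊕0⊕1⊕0⊕0⊕0⊕0⊕1⊕0⊕0⊕0⊕1⊕0 = 1
p8 = XOR of data positions {9,10,11,12,13,14,15,24,25,26,27,28,29,30,31} = 0⊕1⊕1⊕0⊕1⊕0⊕0⊕0⊕1⊕1⊕0⊕0⊕0⊕1⊕0 = 0
p16 = XOR of data positions {17,18,19,20,21,22,23,24,25,26,27,28,29,30,31} = 0⊕1⊕1⊕0⊕0⊕1⊕0⊕0⊕1⊕1⊕0⊕0⊕0⊕1⊕0 = 0
Codeword b1..b31 = 0111110001101000011001001100010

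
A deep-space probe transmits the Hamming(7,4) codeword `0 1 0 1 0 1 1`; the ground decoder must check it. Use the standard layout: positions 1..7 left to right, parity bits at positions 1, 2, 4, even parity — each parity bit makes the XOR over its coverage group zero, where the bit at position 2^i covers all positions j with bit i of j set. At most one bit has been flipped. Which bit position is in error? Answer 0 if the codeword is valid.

7

s1: b1⊕b3⊕b5⊕b7 = 0⊕0⊕0⊕1 = 1
s2: b2⊕b3⊕b6⊕b7 = 1⊕0⊕1⊕1 = 1
s4: b4⊕b5⊕b6⊕b7 = 1⊕0⊕1⊕1 = 1
Syndrome (s4...s1) = 111 → position 7.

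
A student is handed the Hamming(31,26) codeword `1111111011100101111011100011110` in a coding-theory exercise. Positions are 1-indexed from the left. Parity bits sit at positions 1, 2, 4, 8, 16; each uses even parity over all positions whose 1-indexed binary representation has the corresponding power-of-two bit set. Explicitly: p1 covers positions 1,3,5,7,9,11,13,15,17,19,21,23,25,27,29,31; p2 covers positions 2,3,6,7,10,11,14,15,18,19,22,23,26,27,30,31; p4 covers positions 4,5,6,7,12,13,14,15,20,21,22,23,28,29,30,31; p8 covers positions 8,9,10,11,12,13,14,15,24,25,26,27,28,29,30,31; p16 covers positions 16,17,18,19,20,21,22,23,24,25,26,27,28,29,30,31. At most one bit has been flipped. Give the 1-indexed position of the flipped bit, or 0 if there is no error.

22

s1: b1⊕b3⊕b5⊕b7⊕b9⊕b11⊕b13⊕b15⊕b17⊕b19⊕b21⊕b23⊕b25⊕b27⊕b29⊕b31 = 1⊕1⊕1⊕1⊕1⊕1⊕0⊕0⊕1⊕1⊕1⊕1⊕0⊕1⊕1⊕0 = 0
s2: b2⊕b3⊕b6⊕b7⊕b10⊕b11⊕b14⊕b15⊕b18⊕b19⊕b22⊕b23⊕b26⊕b27⊕b30⊕b31 = 1⊕1⊕1⊕1⊕1⊕1⊕1⊕0⊕1⊕1⊕1⊕1⊕0⊕1⊕1⊕0 = 1
s4: b4⊕b5⊕b6⊕b7⊕b12⊕b13⊕b14⊕b15⊕b20⊕b21⊕b22⊕b23⊕b28⊕b29⊕b30⊕b31 = 1⊕1⊕1⊕1⊕0⊕0⊕1⊕0⊕0⊕1⊕1⊕1⊕1⊕1⊕1⊕0 = 1
s8: b8⊕b9⊕b10⊕b11⊕b12⊕b13⊕b14⊕b15⊕b24⊕b25⊕b26⊕b27⊕b28⊕b29⊕b30⊕b31 = 0⊕1⊕1⊕1⊕0⊕0⊕1⊕0⊕0⊕0⊕0⊕1⊕1⊕1⊕1⊕0 = 0
s16: b16⊕b17⊕b18⊕b19⊕b20⊕b21⊕b22⊕b23⊕b24⊕b25⊕b26⊕b27⊕b28⊕b29⊕b30⊕b31 = 1⊕1⊕1⊕1⊕0⊕1⊕1⊕1⊕0⊕0⊕0⊕1⊕1⊕1⊕1⊕0 = 1
Syndrome (s16...s1) = 10110 → position 22.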